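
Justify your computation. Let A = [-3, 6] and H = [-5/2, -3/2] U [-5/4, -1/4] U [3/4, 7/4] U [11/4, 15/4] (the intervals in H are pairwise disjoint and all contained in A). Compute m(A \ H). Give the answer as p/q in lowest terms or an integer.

The ambient interval has length m(A) = 6 - (-3) = 9.
Since the holes are disjoint and sit inside A, by finite additivity
  m(H) = sum_i (b_i - a_i), and m(A \ H) = m(A) - m(H).
Computing the hole measures:
  m(H_1) = -3/2 - (-5/2) = 1.
  m(H_2) = -1/4 - (-5/4) = 1.
  m(H_3) = 7/4 - 3/4 = 1.
  m(H_4) = 15/4 - 11/4 = 1.
Summed: m(H) = 1 + 1 + 1 + 1 = 4.
So m(A \ H) = 9 - 4 = 5.

5


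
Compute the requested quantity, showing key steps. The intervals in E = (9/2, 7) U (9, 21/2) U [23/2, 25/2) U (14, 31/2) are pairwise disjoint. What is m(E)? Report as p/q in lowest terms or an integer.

For pairwise disjoint intervals, m(union_i I_i) = sum_i m(I_i),
and m is invariant under swapping open/closed endpoints (single points have measure 0).
So m(E) = sum_i (b_i - a_i).
  I_1 has length 7 - 9/2 = 5/2.
  I_2 has length 21/2 - 9 = 3/2.
  I_3 has length 25/2 - 23/2 = 1.
  I_4 has length 31/2 - 14 = 3/2.
Summing:
  m(E) = 5/2 + 3/2 + 1 + 3/2 = 13/2.

13/2


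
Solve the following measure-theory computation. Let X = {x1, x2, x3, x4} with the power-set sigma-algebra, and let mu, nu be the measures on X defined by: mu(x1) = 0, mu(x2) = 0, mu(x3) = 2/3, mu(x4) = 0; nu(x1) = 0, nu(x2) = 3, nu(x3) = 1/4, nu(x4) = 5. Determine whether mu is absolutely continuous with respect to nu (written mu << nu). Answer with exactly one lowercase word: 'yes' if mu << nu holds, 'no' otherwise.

mu << nu means: every nu-null measurable set is also mu-null; equivalently, for every atom x, if nu({x}) = 0 then mu({x}) = 0.
Checking each atom:
  x1: nu = 0, mu = 0 -> consistent with mu << nu.
  x2: nu = 3 > 0 -> no constraint.
  x3: nu = 1/4 > 0 -> no constraint.
  x4: nu = 5 > 0 -> no constraint.
No atom violates the condition. Therefore mu << nu.

yes


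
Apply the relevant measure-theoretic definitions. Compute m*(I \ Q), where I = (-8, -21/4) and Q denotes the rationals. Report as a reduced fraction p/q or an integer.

The interval I = (-8, -21/4) has m(I) = -21/4 - (-8) = 11/4 (endpoints are measure-zero, so open/closed/half-open agree). Write I = (I cap Q) u (I \ Q). The rationals in I are countable, so m*(I cap Q) = 0 (cover each rational by intervals whose total length is arbitrarily small). By countable subadditivity m*(I) <= m*(I cap Q) + m*(I \ Q), hence m*(I \ Q) >= m(I) = 11/4. The reverse inequality m*(I \ Q) <= m*(I) = 11/4 is trivial since (I \ Q) is a subset of I. Therefore m*(I \ Q) = 11/4.

11/4


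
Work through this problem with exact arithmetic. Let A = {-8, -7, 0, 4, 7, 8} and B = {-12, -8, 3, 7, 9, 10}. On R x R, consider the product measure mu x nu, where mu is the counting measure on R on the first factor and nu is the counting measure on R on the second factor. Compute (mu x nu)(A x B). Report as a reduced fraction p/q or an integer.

For a measurable rectangle A x B, the product measure satisfies
  (mu x nu)(A x B) = mu(A) * nu(B).
  mu(A) = 6.
  nu(B) = 6.
  (mu x nu)(A x B) = 6 * 6 = 36.

36


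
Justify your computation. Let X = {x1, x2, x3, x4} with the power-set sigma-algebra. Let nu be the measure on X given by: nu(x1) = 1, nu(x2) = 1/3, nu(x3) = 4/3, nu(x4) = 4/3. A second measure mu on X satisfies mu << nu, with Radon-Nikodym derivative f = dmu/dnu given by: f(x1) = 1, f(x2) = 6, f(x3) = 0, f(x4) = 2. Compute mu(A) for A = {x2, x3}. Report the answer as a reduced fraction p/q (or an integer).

By the defining property of the Radon-Nikodym derivative, for every measurable set A,
  mu(A) = integral_A f dnu.
Since nu is a discrete measure concentrated on the atoms of X, the integral over A reduces to the sum
  mu(A) = sum_{x in A} f(x) * nu({x}).
Computing each term:
  x2: f(x2) * nu(x2) = 6 * 1/3 = 2.
  x3: f(x3) * nu(x3) = 0 * 4/3 = 0.
Summing: mu(A) = 2 + 0 = 2.

2


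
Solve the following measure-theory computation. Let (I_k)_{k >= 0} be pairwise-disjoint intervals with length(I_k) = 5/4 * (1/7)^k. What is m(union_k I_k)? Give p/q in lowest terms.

By countable additivity of the Lebesgue measure on pairwise disjoint measurable sets,
  m(union_{k >= 0} I_k) = sum_{k >= 0} m(I_k) = sum_{k >= 0} a * r^k,
  with a = 5/4 and r = 1/7.
Since 0 < r = 1/7 < 1, the geometric series converges:
  sum_{k >= 0} a * r^k = a / (1 - r).
  = 5/4 / (1 - 1/7)
  = 5/4 / (6/7)
  = 35/24.

35/24


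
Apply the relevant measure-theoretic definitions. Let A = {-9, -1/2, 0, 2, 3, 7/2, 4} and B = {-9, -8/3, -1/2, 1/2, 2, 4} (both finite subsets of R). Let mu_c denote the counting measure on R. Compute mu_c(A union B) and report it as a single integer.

Counting measure on a finite set equals cardinality. By inclusion-exclusion, |A union B| = |A| + |B| - |A cap B|.
|A| = 7, |B| = 6, |A cap B| = 4.
So mu_c(A union B) = 7 + 6 - 4 = 9.

9


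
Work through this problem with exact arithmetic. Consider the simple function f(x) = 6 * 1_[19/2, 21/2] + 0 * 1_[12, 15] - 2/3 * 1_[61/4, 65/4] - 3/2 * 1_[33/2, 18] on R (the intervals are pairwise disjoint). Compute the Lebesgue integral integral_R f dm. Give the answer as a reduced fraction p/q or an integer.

For a simple function f = sum_i c_i * 1_{A_i} with disjoint A_i,
  integral f dm = sum_i c_i * m(A_i).
Lengths of the A_i:
  m(A_1) = 21/2 - 19/2 = 1.
  m(A_2) = 15 - 12 = 3.
  m(A_3) = 65/4 - 61/4 = 1.
  m(A_4) = 18 - 33/2 = 3/2.
Contributions c_i * m(A_i):
  (6) * (1) = 6.
  (0) * (3) = 0.
  (-2/3) * (1) = -2/3.
  (-3/2) * (3/2) = -9/4.
Total: 6 + 0 - 2/3 - 9/4 = 37/12.

37/12


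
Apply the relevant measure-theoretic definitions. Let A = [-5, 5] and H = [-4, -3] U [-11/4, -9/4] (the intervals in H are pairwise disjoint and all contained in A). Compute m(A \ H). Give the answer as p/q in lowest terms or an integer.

The ambient interval has length m(A) = 5 - (-5) = 10.
Since the holes are disjoint and sit inside A, by finite additivity
  m(H) = sum_i (b_i - a_i), and m(A \ H) = m(A) - m(H).
Computing the hole measures:
  m(H_1) = -3 - (-4) = 1.
  m(H_2) = -9/4 - (-11/4) = 1/2.
Summed: m(H) = 1 + 1/2 = 3/2.
So m(A \ H) = 10 - 3/2 = 17/2.

17/2


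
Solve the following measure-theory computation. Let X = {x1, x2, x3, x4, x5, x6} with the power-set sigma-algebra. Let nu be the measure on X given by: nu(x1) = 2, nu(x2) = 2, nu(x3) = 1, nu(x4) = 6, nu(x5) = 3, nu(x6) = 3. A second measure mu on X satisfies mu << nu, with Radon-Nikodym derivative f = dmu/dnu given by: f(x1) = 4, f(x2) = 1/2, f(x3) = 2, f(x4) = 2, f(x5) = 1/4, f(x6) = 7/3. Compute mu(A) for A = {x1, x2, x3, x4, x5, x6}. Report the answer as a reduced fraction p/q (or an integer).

By the defining property of the Radon-Nikodym derivative, for every measurable set A,
  mu(A) = integral_A f dnu.
Since nu is a discrete measure concentrated on the atoms of X, the integral over A reduces to the sum
  mu(A) = sum_{x in A} f(x) * nu({x}).
Computing each term:
  x1: f(x1) * nu(x1) = 4 * 2 = 8.
  x2: f(x2) * nu(x2) = 1/2 * 2 = 1.
  x3: f(x3) * nu(x3) = 2 * 1 = 2.
  x4: f(x4) * nu(x4) = 2 * 6 = 12.
  x5: f(x5) * nu(x5) = 1/4 * 3 = 3/4.
  x6: f(x6) * nu(x6) = 7/3 * 3 = 7.
Summing: mu(A) = 8 + 1 + 2 + 12 + 3/4 + 7 = 123/4.

123/4


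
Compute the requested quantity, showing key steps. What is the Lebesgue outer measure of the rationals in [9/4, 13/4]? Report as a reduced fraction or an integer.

E = Q cap [9/4, 13/4] is a subset of Q, which is countable. Enumerate Q = {q_1, q_2, ...}; for any eps > 0, cover q_k by the open interval (q_k - eps/2^(k+1), q_k + eps/2^(k+1)), of length eps/2^k. The total cover length is sum_{k>=1} eps/2^k = eps. Hence m*(E) <= m*(Q) <= eps for every eps > 0, and since outer measure is non-negative, m*(E) = 0.

0


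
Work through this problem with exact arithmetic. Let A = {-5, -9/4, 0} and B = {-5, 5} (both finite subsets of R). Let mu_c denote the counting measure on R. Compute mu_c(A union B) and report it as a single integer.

Counting measure on a finite set equals cardinality. By inclusion-exclusion, |A union B| = |A| + |B| - |A cap B|.
|A| = 3, |B| = 2, |A cap B| = 1.
So mu_c(A union B) = 3 + 2 - 1 = 4.

4


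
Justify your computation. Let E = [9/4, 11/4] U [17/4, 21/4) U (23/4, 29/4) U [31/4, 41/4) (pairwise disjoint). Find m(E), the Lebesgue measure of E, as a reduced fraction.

For pairwise disjoint intervals, m(union_i I_i) = sum_i m(I_i),
and m is invariant under swapping open/closed endpoints (single points have measure 0).
So m(E) = sum_i (b_i - a_i).
  I_1 has length 11/4 - 9/4 = 1/2.
  I_2 has length 21/4 - 17/4 = 1.
  I_3 has length 29/4 - 23/4 = 3/2.
  I_4 has length 41/4 - 31/4 = 5/2.
Summing:
  m(E) = 1/2 + 1 + 3/2 + 5/2 = 11/2.

11/2


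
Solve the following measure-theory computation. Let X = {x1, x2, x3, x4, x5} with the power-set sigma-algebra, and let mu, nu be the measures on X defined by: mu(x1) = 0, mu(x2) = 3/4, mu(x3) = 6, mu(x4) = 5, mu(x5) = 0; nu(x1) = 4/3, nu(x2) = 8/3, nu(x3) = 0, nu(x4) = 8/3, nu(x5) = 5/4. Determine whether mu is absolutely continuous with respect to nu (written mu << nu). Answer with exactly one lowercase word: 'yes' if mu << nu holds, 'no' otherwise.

mu << nu means: every nu-null measurable set is also mu-null; equivalently, for every atom x, if nu({x}) = 0 then mu({x}) = 0.
Checking each atom:
  x1: nu = 4/3 > 0 -> no constraint.
  x2: nu = 8/3 > 0 -> no constraint.
  x3: nu = 0, mu = 6 > 0 -> violates mu << nu.
  x4: nu = 8/3 > 0 -> no constraint.
  x5: nu = 5/4 > 0 -> no constraint.
The atom(s) x3 violate the condition (nu = 0 but mu > 0). Therefore mu is NOT absolutely continuous w.r.t. nu.

no


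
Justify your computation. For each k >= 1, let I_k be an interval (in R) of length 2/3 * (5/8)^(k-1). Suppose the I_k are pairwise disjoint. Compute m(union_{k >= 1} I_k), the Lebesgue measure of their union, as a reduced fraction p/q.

By countable additivity of the Lebesgue measure on pairwise disjoint measurable sets,
  m(union_{k >= 1} I_k) = sum_{k >= 1} m(I_k) = sum_{k >= 1} a * r^(k-1),
  with a = 2/3 and r = 5/8.
Since 0 < r = 5/8 < 1, the geometric series converges:
  sum_{k >= 1} a * r^(k-1) = a / (1 - r).
  = 2/3 / (1 - 5/8)
  = 2/3 / (3/8)
  = 16/9.

16/9


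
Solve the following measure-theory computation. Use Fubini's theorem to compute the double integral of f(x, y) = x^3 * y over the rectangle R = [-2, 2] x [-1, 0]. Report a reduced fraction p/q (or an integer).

f(x, y) is a tensor product of a function of x and a function of y, and both factors are bounded continuous (hence Lebesgue integrable) on the rectangle, so Fubini's theorem applies:
  integral_R f d(m x m) = (integral_a1^b1 x^3 dx) * (integral_a2^b2 y dy).
Inner integral in x: integral_{-2}^{2} x^3 dx = (2^4 - (-2)^4)/4
  = 0.
Inner integral in y: integral_{-1}^{0} y dy = (0^2 - (-1)^2)/2
  = -1/2.
Product: (0) * (-1/2) = 0.

0


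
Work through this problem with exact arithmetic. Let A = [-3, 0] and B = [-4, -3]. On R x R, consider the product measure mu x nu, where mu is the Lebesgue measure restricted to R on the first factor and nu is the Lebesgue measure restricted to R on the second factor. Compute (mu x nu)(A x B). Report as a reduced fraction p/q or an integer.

For a measurable rectangle A x B, the product measure satisfies
  (mu x nu)(A x B) = mu(A) * nu(B).
  mu(A) = 3.
  nu(B) = 1.
  (mu x nu)(A x B) = 3 * 1 = 3.

3


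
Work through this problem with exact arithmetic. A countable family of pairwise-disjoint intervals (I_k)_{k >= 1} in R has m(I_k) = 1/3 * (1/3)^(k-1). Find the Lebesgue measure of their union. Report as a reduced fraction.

By countable additivity of the Lebesgue measure on pairwise disjoint measurable sets,
  m(union_{k >= 1} I_k) = sum_{k >= 1} m(I_k) = sum_{k >= 1} a * r^(k-1),
  with a = 1/3 and r = 1/3.
Since 0 < r = 1/3 < 1, the geometric series converges:
  sum_{k >= 1} a * r^(k-1) = a / (1 - r).
  = 1/3 / (1 - 1/3)
  = 1/3 / (2/3)
  = 1/2.

1/2


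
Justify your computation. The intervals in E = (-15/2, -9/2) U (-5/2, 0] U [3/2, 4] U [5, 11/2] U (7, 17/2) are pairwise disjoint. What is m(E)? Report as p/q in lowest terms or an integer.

For pairwise disjoint intervals, m(union_i I_i) = sum_i m(I_i),
and m is invariant under swapping open/closed endpoints (single points have measure 0).
So m(E) = sum_i (b_i - a_i).
  I_1 has length -9/2 - (-15/2) = 3.
  I_2 has length 0 - (-5/2) = 5/2.
  I_3 has length 4 - 3/2 = 5/2.
  I_4 has length 11/2 - 5 = 1/2.
  I_5 has length 17/2 - 7 = 3/2.
Summing:
  m(E) = 3 + 5/2 + 5/2 + 1/2 + 3/2 = 10.

10


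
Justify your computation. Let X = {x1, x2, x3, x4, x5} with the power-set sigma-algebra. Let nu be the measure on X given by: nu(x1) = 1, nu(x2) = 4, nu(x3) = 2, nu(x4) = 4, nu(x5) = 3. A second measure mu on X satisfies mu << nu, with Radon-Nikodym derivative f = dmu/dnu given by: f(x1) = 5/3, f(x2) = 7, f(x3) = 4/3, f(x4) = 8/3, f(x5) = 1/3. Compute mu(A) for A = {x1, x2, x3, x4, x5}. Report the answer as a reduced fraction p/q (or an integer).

By the defining property of the Radon-Nikodym derivative, for every measurable set A,
  mu(A) = integral_A f dnu.
Since nu is a discrete measure concentrated on the atoms of X, the integral over A reduces to the sum
  mu(A) = sum_{x in A} f(x) * nu({x}).
Computing each term:
  x1: f(x1) * nu(x1) = 5/3 * 1 = 5/3.
  x2: f(x2) * nu(x2) = 7 * 4 = 28.
  x3: f(x3) * nu(x3) = 4/3 * 2 = 8/3.
  x4: f(x4) * nu(x4) = 8/3 * 4 = 32/3.
  x5: f(x5) * nu(x5) = 1/3 * 3 = 1.
Summing: mu(A) = 5/3 + 28 + 8/3 + 32/3 + 1 = 44.

44


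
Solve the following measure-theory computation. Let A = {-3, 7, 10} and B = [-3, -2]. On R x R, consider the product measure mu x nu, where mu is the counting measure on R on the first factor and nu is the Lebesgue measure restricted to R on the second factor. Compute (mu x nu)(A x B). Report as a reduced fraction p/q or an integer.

For a measurable rectangle A x B, the product measure satisfies
  (mu x nu)(A x B) = mu(A) * nu(B).
  mu(A) = 3.
  nu(B) = 1.
  (mu x nu)(A x B) = 3 * 1 = 3.

3


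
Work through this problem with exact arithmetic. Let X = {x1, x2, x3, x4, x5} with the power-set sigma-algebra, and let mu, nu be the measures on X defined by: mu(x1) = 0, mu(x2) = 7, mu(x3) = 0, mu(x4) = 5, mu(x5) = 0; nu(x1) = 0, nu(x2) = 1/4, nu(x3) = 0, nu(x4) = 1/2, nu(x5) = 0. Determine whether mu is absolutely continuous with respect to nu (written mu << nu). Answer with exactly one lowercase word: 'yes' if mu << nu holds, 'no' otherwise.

mu << nu means: every nu-null measurable set is also mu-null; equivalently, for every atom x, if nu({x}) = 0 then mu({x}) = 0.
Checking each atom:
  x1: nu = 0, mu = 0 -> consistent with mu << nu.
  x2: nu = 1/4 > 0 -> no constraint.
  x3: nu = 0, mu = 0 -> consistent with mu << nu.
  x4: nu = 1/2 > 0 -> no constraint.
  x5: nu = 0, mu = 0 -> consistent with mu << nu.
No atom violates the condition. Therefore mu << nu.

yes


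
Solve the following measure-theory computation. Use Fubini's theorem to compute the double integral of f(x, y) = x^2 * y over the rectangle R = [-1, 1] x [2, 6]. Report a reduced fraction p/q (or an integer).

f(x, y) is a tensor product of a function of x and a function of y, and both factors are bounded continuous (hence Lebesgue integrable) on the rectangle, so Fubini's theorem applies:
  integral_R f d(m x m) = (integral_a1^b1 x^2 dx) * (integral_a2^b2 y dy).
Inner integral in x: integral_{-1}^{1} x^2 dx = (1^3 - (-1)^3)/3
  = 2/3.
Inner integral in y: integral_{2}^{6} y dy = (6^2 - 2^2)/2
  = 16.
Product: (2/3) * (16) = 32/3.

32/3


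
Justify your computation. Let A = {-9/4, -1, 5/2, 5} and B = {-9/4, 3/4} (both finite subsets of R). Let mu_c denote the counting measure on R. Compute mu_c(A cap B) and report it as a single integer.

Counting measure on a finite set equals cardinality. mu_c(A cap B) = |A cap B| (elements appearing in both).
Enumerating the elements of A that also lie in B gives 1 element(s).
So mu_c(A cap B) = 1.

1


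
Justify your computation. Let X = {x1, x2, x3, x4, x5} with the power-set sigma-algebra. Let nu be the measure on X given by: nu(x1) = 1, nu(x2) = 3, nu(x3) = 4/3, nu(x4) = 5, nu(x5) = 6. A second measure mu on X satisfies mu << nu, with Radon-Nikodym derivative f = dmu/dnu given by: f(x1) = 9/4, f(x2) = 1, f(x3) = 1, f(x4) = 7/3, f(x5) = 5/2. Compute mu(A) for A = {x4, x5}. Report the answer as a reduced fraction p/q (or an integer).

By the defining property of the Radon-Nikodym derivative, for every measurable set A,
  mu(A) = integral_A f dnu.
Since nu is a discrete measure concentrated on the atoms of X, the integral over A reduces to the sum
  mu(A) = sum_{x in A} f(x) * nu({x}).
Computing each term:
  x4: f(x4) * nu(x4) = 7/3 * 5 = 35/3.
  x5: f(x5) * nu(x5) = 5/2 * 6 = 15.
Summing: mu(A) = 35/3 + 15 = 80/3.

80/3


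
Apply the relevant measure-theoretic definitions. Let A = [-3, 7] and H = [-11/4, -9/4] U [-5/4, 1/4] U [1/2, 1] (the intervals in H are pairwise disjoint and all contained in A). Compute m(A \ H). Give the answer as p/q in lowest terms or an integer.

The ambient interval has length m(A) = 7 - (-3) = 10.
Since the holes are disjoint and sit inside A, by finite additivity
  m(H) = sum_i (b_i - a_i), and m(A \ H) = m(A) - m(H).
Computing the hole measures:
  m(H_1) = -9/4 - (-11/4) = 1/2.
  m(H_2) = 1/4 - (-5/4) = 3/2.
  m(H_3) = 1 - 1/2 = 1/2.
Summed: m(H) = 1/2 + 3/2 + 1/2 = 5/2.
So m(A \ H) = 10 - 5/2 = 15/2.

15/2


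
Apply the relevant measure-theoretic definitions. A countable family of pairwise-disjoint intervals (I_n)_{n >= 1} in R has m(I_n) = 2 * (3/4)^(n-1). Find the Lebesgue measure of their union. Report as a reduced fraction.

By countable additivity of the Lebesgue measure on pairwise disjoint measurable sets,
  m(union_{n >= 1} I_n) = sum_{n >= 1} m(I_n) = sum_{n >= 1} a * r^(n-1),
  with a = 2 and r = 3/4.
Since 0 < r = 3/4 < 1, the geometric series converges:
  sum_{n >= 1} a * r^(n-1) = a / (1 - r).
  = 2 / (1 - 3/4)
  = 2 / (1/4)
  = 8.

8


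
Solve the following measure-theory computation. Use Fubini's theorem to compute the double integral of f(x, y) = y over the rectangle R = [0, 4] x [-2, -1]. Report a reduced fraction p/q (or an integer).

f(x, y) is a tensor product of a function of x and a function of y, and both factors are bounded continuous (hence Lebesgue integrable) on the rectangle, so Fubini's theorem applies:
  integral_R f d(m x m) = (integral_a1^b1 1 dx) * (integral_a2^b2 y dy).
Inner integral in x: integral_{0}^{4} 1 dx = (4^1 - 0^1)/1
  = 4.
Inner integral in y: integral_{-2}^{-1} y dy = ((-1)^2 - (-2)^2)/2
  = -3/2.
Product: (4) * (-3/2) = -6.

-6


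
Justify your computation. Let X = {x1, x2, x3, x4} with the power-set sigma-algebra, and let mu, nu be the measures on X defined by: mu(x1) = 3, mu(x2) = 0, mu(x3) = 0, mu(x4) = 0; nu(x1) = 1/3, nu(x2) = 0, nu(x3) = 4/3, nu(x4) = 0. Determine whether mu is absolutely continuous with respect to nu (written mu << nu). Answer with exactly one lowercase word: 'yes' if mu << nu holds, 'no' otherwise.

mu << nu means: every nu-null measurable set is also mu-null; equivalently, for every atom x, if nu({x}) = 0 then mu({x}) = 0.
Checking each atom:
  x1: nu = 1/3 > 0 -> no constraint.
  x2: nu = 0, mu = 0 -> consistent with mu << nu.
  x3: nu = 4/3 > 0 -> no constraint.
  x4: nu = 0, mu = 0 -> consistent with mu << nu.
No atom violates the condition. Therefore mu << nu.

yes


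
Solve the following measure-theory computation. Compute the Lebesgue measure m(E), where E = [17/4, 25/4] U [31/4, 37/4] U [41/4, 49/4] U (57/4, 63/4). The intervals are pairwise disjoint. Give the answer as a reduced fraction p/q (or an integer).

For pairwise disjoint intervals, m(union_i I_i) = sum_i m(I_i),
and m is invariant under swapping open/closed endpoints (single points have measure 0).
So m(E) = sum_i (b_i - a_i).
  I_1 has length 25/4 - 17/4 = 2.
  I_2 has length 37/4 - 31/4 = 3/2.
  I_3 has length 49/4 - 41/4 = 2.
  I_4 has length 63/4 - 57/4 = 3/2.
Summing:
  m(E) = 2 + 3/2 + 2 + 3/2 = 7.

7


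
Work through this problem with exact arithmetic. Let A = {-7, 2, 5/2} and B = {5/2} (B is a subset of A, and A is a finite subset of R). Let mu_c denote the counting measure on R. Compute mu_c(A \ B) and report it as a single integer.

Counting measure assigns mu_c(E) = |E| (number of elements) when E is finite. For B subset A, A \ B is the set of elements of A not in B, so |A \ B| = |A| - |B|.
|A| = 3, |B| = 1, so mu_c(A \ B) = 3 - 1 = 2.

2


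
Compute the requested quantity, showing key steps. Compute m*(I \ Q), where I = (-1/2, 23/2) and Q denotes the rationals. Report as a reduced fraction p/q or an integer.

The interval I = (-1/2, 23/2) has m(I) = 23/2 - (-1/2) = 12 (endpoints are measure-zero, so open/closed/half-open agree). Write I = (I cap Q) u (I \ Q). The rationals in I are countable, so m*(I cap Q) = 0 (cover each rational by intervals whose total length is arbitrarily small). By countable subadditivity m*(I) <= m*(I cap Q) + m*(I \ Q), hence m*(I \ Q) >= m(I) = 12. The reverse inequality m*(I \ Q) <= m*(I) = 12 is trivial since (I \ Q) is a subset of I. Therefore m*(I \ Q) = 12.

12


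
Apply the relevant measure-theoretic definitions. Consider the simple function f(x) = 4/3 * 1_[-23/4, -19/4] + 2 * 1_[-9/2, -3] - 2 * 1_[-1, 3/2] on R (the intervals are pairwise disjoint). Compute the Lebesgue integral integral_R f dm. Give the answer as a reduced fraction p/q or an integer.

For a simple function f = sum_i c_i * 1_{A_i} with disjoint A_i,
  integral f dm = sum_i c_i * m(A_i).
Lengths of the A_i:
  m(A_1) = -19/4 - (-23/4) = 1.
  m(A_2) = -3 - (-9/2) = 3/2.
  m(A_3) = 3/2 - (-1) = 5/2.
Contributions c_i * m(A_i):
  (4/3) * (1) = 4/3.
  (2) * (3/2) = 3.
  (-2) * (5/2) = -5.
Total: 4/3 + 3 - 5 = -2/3.

-2/3


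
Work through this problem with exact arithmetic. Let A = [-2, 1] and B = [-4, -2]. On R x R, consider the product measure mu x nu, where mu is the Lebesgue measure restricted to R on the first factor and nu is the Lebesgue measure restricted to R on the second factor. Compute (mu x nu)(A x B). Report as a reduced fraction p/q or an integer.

For a measurable rectangle A x B, the product measure satisfies
  (mu x nu)(A x B) = mu(A) * nu(B).
  mu(A) = 3.
  nu(B) = 2.
  (mu x nu)(A x B) = 3 * 2 = 6.

6


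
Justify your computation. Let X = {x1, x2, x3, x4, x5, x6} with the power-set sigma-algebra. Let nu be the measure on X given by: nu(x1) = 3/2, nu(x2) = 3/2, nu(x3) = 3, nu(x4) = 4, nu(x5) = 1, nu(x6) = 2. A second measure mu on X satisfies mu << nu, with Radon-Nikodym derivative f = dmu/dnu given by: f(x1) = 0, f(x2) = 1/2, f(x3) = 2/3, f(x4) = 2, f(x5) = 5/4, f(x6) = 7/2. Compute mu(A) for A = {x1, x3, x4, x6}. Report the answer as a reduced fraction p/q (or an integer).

By the defining property of the Radon-Nikodym derivative, for every measurable set A,
  mu(A) = integral_A f dnu.
Since nu is a discrete measure concentrated on the atoms of X, the integral over A reduces to the sum
  mu(A) = sum_{x in A} f(x) * nu({x}).
Computing each term:
  x1: f(x1) * nu(x1) = 0 * 3/2 = 0.
  x3: f(x3) * nu(x3) = 2/3 * 3 = 2.
  x4: f(x4) * nu(x4) = 2 * 4 = 8.
  x6: f(x6) * nu(x6) = 7/2 * 2 = 7.
Summing: mu(A) = 0 + 2 + 8 + 7 = 17.

17


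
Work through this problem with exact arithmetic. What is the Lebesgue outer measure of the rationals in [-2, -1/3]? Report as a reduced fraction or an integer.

Q cap [-2, -1/3] is countable; list its elements as q_1, q_2, ... . Fix eps > 0 and cover the k-th point by an interval of length eps * 2^(-k). The cover has total length eps * sum_{k>=1} 2^(-k) = eps, so by definition of outer measure m*(Q cap [-2, -1/3]) <= eps. Since eps was arbitrary and m* >= 0, the outer measure is 0.

0


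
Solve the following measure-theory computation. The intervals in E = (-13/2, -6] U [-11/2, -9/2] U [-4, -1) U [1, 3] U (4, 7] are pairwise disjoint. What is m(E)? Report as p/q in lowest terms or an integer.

For pairwise disjoint intervals, m(union_i I_i) = sum_i m(I_i),
and m is invariant under swapping open/closed endpoints (single points have measure 0).
So m(E) = sum_i (b_i - a_i).
  I_1 has length -6 - (-13/2) = 1/2.
  I_2 has length -9/2 - (-11/2) = 1.
  I_3 has length -1 - (-4) = 3.
  I_4 has length 3 - 1 = 2.
  I_5 has length 7 - 4 = 3.
Summing:
  m(E) = 1/2 + 1 + 3 + 2 + 3 = 19/2.

19/2


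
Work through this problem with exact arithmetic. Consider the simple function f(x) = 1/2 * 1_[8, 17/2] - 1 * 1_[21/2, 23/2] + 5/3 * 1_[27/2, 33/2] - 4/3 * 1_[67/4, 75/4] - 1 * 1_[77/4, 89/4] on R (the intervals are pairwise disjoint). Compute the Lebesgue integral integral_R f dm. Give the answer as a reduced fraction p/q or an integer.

For a simple function f = sum_i c_i * 1_{A_i} with disjoint A_i,
  integral f dm = sum_i c_i * m(A_i).
Lengths of the A_i:
  m(A_1) = 17/2 - 8 = 1/2.
  m(A_2) = 23/2 - 21/2 = 1.
  m(A_3) = 33/2 - 27/2 = 3.
  m(A_4) = 75/4 - 67/4 = 2.
  m(A_5) = 89/4 - 77/4 = 3.
Contributions c_i * m(A_i):
  (1/2) * (1/2) = 1/4.
  (-1) * (1) = -1.
  (5/3) * (3) = 5.
  (-4/3) * (2) = -8/3.
  (-1) * (3) = -3.
Total: 1/4 - 1 + 5 - 8/3 - 3 = -17/12.

-17/12


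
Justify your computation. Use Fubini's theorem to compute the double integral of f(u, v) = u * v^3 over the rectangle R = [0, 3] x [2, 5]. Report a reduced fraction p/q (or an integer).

f(u, v) is a tensor product of a function of u and a function of v, and both factors are bounded continuous (hence Lebesgue integrable) on the rectangle, so Fubini's theorem applies:
  integral_R f d(m x m) = (integral_a1^b1 u du) * (integral_a2^b2 v^3 dv).
Inner integral in u: integral_{0}^{3} u du = (3^2 - 0^2)/2
  = 9/2.
Inner integral in v: integral_{2}^{5} v^3 dv = (5^4 - 2^4)/4
  = 609/4.
Product: (9/2) * (609/4) = 5481/8.

5481/8


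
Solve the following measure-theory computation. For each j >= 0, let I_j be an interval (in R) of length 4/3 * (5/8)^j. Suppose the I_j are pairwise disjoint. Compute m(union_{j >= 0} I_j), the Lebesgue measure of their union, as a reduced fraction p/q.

By countable additivity of the Lebesgue measure on pairwise disjoint measurable sets,
  m(union_{j >= 0} I_j) = sum_{j >= 0} m(I_j) = sum_{j >= 0} a * r^j,
  with a = 4/3 and r = 5/8.
Since 0 < r = 5/8 < 1, the geometric series converges:
  sum_{j >= 0} a * r^j = a / (1 - r).
  = 4/3 / (1 - 5/8)
  = 4/3 / (3/8)
  = 32/9.

32/9


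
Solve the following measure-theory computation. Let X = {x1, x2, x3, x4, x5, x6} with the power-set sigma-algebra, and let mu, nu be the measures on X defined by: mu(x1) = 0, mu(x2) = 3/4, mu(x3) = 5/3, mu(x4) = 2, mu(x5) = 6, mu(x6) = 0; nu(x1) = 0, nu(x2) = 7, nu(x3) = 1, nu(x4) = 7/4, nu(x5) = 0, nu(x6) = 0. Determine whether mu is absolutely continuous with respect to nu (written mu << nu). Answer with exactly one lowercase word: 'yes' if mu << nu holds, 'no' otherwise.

mu << nu means: every nu-null measurable set is also mu-null; equivalently, for every atom x, if nu({x}) = 0 then mu({x}) = 0.
Checking each atom:
  x1: nu = 0, mu = 0 -> consistent with mu << nu.
  x2: nu = 7 > 0 -> no constraint.
  x3: nu = 1 > 0 -> no constraint.
  x4: nu = 7/4 > 0 -> no constraint.
  x5: nu = 0, mu = 6 > 0 -> violates mu << nu.
  x6: nu = 0, mu = 0 -> consistent with mu << nu.
The atom(s) x5 violate the condition (nu = 0 but mu > 0). Therefore mu is NOT absolutely continuous w.r.t. nu.

no


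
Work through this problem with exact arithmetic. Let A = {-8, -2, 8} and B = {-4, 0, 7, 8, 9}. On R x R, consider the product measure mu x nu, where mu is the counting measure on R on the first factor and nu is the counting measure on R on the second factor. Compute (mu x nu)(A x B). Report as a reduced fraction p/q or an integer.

For a measurable rectangle A x B, the product measure satisfies
  (mu x nu)(A x B) = mu(A) * nu(B).
  mu(A) = 3.
  nu(B) = 5.
  (mu x nu)(A x B) = 3 * 5 = 15.

15


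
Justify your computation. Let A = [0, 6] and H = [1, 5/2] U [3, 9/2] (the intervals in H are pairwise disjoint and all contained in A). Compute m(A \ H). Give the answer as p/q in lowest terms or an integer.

The ambient interval has length m(A) = 6 - 0 = 6.
Since the holes are disjoint and sit inside A, by finite additivity
  m(H) = sum_i (b_i - a_i), and m(A \ H) = m(A) - m(H).
Computing the hole measures:
  m(H_1) = 5/2 - 1 = 3/2.
  m(H_2) = 9/2 - 3 = 3/2.
Summed: m(H) = 3/2 + 3/2 = 3.
So m(A \ H) = 6 - 3 = 3.

3


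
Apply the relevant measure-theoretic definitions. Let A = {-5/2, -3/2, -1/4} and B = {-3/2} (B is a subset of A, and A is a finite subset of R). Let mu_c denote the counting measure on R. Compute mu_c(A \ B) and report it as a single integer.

Counting measure assigns mu_c(E) = |E| (number of elements) when E is finite. For B subset A, A \ B is the set of elements of A not in B, so |A \ B| = |A| - |B|.
|A| = 3, |B| = 1, so mu_c(A \ B) = 3 - 1 = 2.

2


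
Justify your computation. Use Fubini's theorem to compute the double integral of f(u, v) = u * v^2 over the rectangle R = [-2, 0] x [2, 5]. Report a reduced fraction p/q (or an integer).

f(u, v) is a tensor product of a function of u and a function of v, and both factors are bounded continuous (hence Lebesgue integrable) on the rectangle, so Fubini's theorem applies:
  integral_R f d(m x m) = (integral_a1^b1 u du) * (integral_a2^b2 v^2 dv).
Inner integral in u: integral_{-2}^{0} u du = (0^2 - (-2)^2)/2
  = -2.
Inner integral in v: integral_{2}^{5} v^2 dv = (5^3 - 2^3)/3
  = 39.
Product: (-2) * (39) = -78.

-78


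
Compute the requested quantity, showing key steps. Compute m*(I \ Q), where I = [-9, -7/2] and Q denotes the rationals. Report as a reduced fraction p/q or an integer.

The interval I = [-9, -7/2] has m(I) = -7/2 - (-9) = 11/2 (endpoints are measure-zero, so open/closed/half-open agree). Write I = (I cap Q) u (I \ Q). The rationals in I are countable, so m*(I cap Q) = 0 (cover each rational by intervals whose total length is arbitrarily small). By countable subadditivity m*(I) <= m*(I cap Q) + m*(I \ Q), hence m*(I \ Q) >= m(I) = 11/2. The reverse inequality m*(I \ Q) <= m*(I) = 11/2 is trivial since (I \ Q) is a subset of I. Therefore m*(I \ Q) = 11/2.

11/2


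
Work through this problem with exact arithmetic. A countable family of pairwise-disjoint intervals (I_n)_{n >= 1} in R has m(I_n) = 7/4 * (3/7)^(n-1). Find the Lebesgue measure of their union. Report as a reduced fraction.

By countable additivity of the Lebesgue measure on pairwise disjoint measurable sets,
  m(union_{n >= 1} I_n) = sum_{n >= 1} m(I_n) = sum_{n >= 1} a * r^(n-1),
  with a = 7/4 and r = 3/7.
Since 0 < r = 3/7 < 1, the geometric series converges:
  sum_{n >= 1} a * r^(n-1) = a / (1 - r).
  = 7/4 / (1 - 3/7)
  = 7/4 / (4/7)
  = 49/16.

49/16


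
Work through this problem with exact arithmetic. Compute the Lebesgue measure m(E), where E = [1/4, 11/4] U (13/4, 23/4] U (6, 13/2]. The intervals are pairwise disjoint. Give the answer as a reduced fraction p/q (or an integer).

For pairwise disjoint intervals, m(union_i I_i) = sum_i m(I_i),
and m is invariant under swapping open/closed endpoints (single points have measure 0).
So m(E) = sum_i (b_i - a_i).
  I_1 has length 11/4 - 1/4 = 5/2.
  I_2 has length 23/4 - 13/4 = 5/2.
  I_3 has length 13/2 - 6 = 1/2.
Summing:
  m(E) = 5/2 + 5/2 + 1/2 = 11/2.

11/2


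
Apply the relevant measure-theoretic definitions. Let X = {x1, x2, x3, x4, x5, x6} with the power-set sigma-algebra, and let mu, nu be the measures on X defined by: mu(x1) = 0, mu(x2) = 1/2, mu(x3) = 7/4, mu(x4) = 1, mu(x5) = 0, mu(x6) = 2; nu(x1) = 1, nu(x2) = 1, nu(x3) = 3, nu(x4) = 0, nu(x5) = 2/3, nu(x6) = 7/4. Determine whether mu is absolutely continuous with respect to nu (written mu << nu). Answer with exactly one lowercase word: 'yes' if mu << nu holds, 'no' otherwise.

mu << nu means: every nu-null measurable set is also mu-null; equivalently, for every atom x, if nu({x}) = 0 then mu({x}) = 0.
Checking each atom:
  x1: nu = 1 > 0 -> no constraint.
  x2: nu = 1 > 0 -> no constraint.
  x3: nu = 3 > 0 -> no constraint.
  x4: nu = 0, mu = 1 > 0 -> violates mu << nu.
  x5: nu = 2/3 > 0 -> no constraint.
  x6: nu = 7/4 > 0 -> no constraint.
The atom(s) x4 violate the condition (nu = 0 but mu > 0). Therefore mu is NOT absolutely continuous w.r.t. nu.

no


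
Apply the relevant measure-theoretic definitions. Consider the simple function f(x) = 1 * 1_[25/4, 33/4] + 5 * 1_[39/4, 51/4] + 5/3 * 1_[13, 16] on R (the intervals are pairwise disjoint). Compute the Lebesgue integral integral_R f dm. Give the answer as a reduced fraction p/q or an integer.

For a simple function f = sum_i c_i * 1_{A_i} with disjoint A_i,
  integral f dm = sum_i c_i * m(A_i).
Lengths of the A_i:
  m(A_1) = 33/4 - 25/4 = 2.
  m(A_2) = 51/4 - 39/4 = 3.
  m(A_3) = 16 - 13 = 3.
Contributions c_i * m(A_i):
  (1) * (2) = 2.
  (5) * (3) = 15.
  (5/3) * (3) = 5.
Total: 2 + 15 + 5 = 22.

22


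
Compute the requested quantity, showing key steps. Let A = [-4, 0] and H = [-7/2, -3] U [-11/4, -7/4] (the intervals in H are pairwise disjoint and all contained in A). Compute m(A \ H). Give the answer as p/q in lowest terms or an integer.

The ambient interval has length m(A) = 0 - (-4) = 4.
Since the holes are disjoint and sit inside A, by finite additivity
  m(H) = sum_i (b_i - a_i), and m(A \ H) = m(A) - m(H).
Computing the hole measures:
  m(H_1) = -3 - (-7/2) = 1/2.
  m(H_2) = -7/4 - (-11/4) = 1.
Summed: m(H) = 1/2 + 1 = 3/2.
So m(A \ H) = 4 - 3/2 = 5/2.

5/2


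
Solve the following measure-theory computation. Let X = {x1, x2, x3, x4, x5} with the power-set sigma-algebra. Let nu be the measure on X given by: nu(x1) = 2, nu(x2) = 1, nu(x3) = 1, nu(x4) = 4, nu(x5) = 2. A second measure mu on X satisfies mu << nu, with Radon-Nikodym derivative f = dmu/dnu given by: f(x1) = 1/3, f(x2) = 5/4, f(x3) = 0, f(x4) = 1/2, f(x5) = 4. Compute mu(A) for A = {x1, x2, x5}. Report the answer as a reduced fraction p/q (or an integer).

By the defining property of the Radon-Nikodym derivative, for every measurable set A,
  mu(A) = integral_A f dnu.
Since nu is a discrete measure concentrated on the atoms of X, the integral over A reduces to the sum
  mu(A) = sum_{x in A} f(x) * nu({x}).
Computing each term:
  x1: f(x1) * nu(x1) = 1/3 * 2 = 2/3.
  x2: f(x2) * nu(x2) = 5/4 * 1 = 5/4.
  x5: f(x5) * nu(x5) = 4 * 2 = 8.
Summing: mu(A) = 2/3 + 5/4 + 8 = 119/12.

119/12


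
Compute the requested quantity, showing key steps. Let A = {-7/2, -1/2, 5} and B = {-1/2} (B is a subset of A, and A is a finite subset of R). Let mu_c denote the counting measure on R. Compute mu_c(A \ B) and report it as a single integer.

Counting measure assigns mu_c(E) = |E| (number of elements) when E is finite. For B subset A, A \ B is the set of elements of A not in B, so |A \ B| = |A| - |B|.
|A| = 3, |B| = 1, so mu_c(A \ B) = 3 - 1 = 2.

2


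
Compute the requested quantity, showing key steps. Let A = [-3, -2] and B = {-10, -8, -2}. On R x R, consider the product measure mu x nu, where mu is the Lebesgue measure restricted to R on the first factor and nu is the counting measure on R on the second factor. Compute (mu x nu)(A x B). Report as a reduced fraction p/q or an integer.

For a measurable rectangle A x B, the product measure satisfies
  (mu x nu)(A x B) = mu(A) * nu(B).
  mu(A) = 1.
  nu(B) = 3.
  (mu x nu)(A x B) = 1 * 3 = 3.

3


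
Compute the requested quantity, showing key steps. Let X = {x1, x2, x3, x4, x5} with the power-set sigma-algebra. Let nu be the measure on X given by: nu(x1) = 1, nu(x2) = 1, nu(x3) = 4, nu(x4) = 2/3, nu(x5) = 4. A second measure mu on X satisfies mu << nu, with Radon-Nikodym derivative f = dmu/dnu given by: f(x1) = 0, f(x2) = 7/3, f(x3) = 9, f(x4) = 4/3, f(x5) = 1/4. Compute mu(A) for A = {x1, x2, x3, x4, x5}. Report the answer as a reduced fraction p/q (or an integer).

By the defining property of the Radon-Nikodym derivative, for every measurable set A,
  mu(A) = integral_A f dnu.
Since nu is a discrete measure concentrated on the atoms of X, the integral over A reduces to the sum
  mu(A) = sum_{x in A} f(x) * nu({x}).
Computing each term:
  x1: f(x1) * nu(x1) = 0 * 1 = 0.
  x2: f(x2) * nu(x2) = 7/3 * 1 = 7/3.
  x3: f(x3) * nu(x3) = 9 * 4 = 36.
  x4: f(x4) * nu(x4) = 4/3 * 2/3 = 8/9.
  x5: f(x5) * nu(x5) = 1/4 * 4 = 1.
Summing: mu(A) = 0 + 7/3 + 36 + 8/9 + 1 = 362/9.

362/9


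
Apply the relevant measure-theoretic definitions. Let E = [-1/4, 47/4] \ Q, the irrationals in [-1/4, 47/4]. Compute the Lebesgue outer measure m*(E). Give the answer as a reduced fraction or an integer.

The interval I = [-1/4, 47/4] has m(I) = 47/4 - (-1/4) = 12 (endpoints are measure-zero, so open/closed/half-open agree). Write I = (I cap Q) u (I \ Q). The rationals in I are countable, so m*(I cap Q) = 0 (cover each rational by intervals whose total length is arbitrarily small). By countable subadditivity m*(I) <= m*(I cap Q) + m*(I \ Q), hence m*(I \ Q) >= m(I) = 12. The reverse inequality m*(I \ Q) <= m*(I) = 12 is trivial since (I \ Q) is a subset of I. Therefore m*(I \ Q) = 12.

12


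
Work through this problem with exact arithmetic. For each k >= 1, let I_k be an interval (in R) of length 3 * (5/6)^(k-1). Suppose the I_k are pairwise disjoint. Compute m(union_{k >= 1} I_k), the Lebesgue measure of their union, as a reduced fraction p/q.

By countable additivity of the Lebesgue measure on pairwise disjoint measurable sets,
  m(union_{k >= 1} I_k) = sum_{k >= 1} m(I_k) = sum_{k >= 1} a * r^(k-1),
  with a = 3 and r = 5/6.
Since 0 < r = 5/6 < 1, the geometric series converges:
  sum_{k >= 1} a * r^(k-1) = a / (1 - r).
  = 3 / (1 - 5/6)
  = 3 / (1/6)
  = 18.

18


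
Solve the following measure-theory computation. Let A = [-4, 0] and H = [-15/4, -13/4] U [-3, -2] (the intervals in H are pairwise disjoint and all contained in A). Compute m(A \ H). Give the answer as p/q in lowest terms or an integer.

The ambient interval has length m(A) = 0 - (-4) = 4.
Since the holes are disjoint and sit inside A, by finite additivity
  m(H) = sum_i (b_i - a_i), and m(A \ H) = m(A) - m(H).
Computing the hole measures:
  m(H_1) = -13/4 - (-15/4) = 1/2.
  m(H_2) = -2 - (-3) = 1.
Summed: m(H) = 1/2 + 1 = 3/2.
So m(A \ H) = 4 - 3/2 = 5/2.

5/2


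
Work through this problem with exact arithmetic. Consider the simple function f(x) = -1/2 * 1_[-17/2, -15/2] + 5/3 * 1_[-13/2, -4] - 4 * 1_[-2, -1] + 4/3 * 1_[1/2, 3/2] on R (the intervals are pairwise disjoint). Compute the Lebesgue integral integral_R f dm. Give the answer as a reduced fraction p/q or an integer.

For a simple function f = sum_i c_i * 1_{A_i} with disjoint A_i,
  integral f dm = sum_i c_i * m(A_i).
Lengths of the A_i:
  m(A_1) = -15/2 - (-17/2) = 1.
  m(A_2) = -4 - (-13/2) = 5/2.
  m(A_3) = -1 - (-2) = 1.
  m(A_4) = 3/2 - 1/2 = 1.
Contributions c_i * m(A_i):
  (-1/2) * (1) = -1/2.
  (5/3) * (5/2) = 25/6.
  (-4) * (1) = -4.
  (4/3) * (1) = 4/3.
Total: -1/2 + 25/6 - 4 + 4/3 = 1.

1


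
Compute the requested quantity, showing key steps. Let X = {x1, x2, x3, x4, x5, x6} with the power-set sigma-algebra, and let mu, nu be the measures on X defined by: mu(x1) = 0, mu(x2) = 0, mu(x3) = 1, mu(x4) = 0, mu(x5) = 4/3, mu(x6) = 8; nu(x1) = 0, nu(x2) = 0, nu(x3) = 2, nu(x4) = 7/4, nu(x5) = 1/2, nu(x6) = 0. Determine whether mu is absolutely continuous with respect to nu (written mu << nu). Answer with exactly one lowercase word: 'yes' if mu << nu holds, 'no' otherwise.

mu << nu means: every nu-null measurable set is also mu-null; equivalently, for every atom x, if nu({x}) = 0 then mu({x}) = 0.
Checking each atom:
  x1: nu = 0, mu = 0 -> consistent with mu << nu.
  x2: nu = 0, mu = 0 -> consistent with mu << nu.
  x3: nu = 2 > 0 -> no constraint.
  x4: nu = 7/4 > 0 -> no constraint.
  x5: nu = 1/2 > 0 -> no constraint.
  x6: nu = 0, mu = 8 > 0 -> violates mu << nu.
The atom(s) x6 violate the condition (nu = 0 but mu > 0). Therefore mu is NOT absolutely continuous w.r.t. nu.

no


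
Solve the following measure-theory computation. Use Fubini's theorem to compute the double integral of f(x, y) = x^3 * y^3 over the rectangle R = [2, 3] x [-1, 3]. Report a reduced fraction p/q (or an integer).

f(x, y) is a tensor product of a function of x and a function of y, and both factors are bounded continuous (hence Lebesgue integrable) on the rectangle, so Fubini's theorem applies:
  integral_R f d(m x m) = (integral_a1^b1 x^3 dx) * (integral_a2^b2 y^3 dy).
Inner integral in x: integral_{2}^{3} x^3 dx = (3^4 - 2^4)/4
  = 65/4.
Inner integral in y: integral_{-1}^{3} y^3 dy = (3^4 - (-1)^4)/4
  = 20.
Product: (65/4) * (20) = 325.

325
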